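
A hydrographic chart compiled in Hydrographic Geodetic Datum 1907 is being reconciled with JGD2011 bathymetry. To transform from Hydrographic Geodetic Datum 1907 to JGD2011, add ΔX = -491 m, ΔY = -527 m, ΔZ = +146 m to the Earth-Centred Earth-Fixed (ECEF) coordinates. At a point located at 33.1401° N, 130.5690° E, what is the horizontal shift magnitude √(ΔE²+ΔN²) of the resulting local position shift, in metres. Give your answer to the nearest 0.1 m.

734.8 m

At φ = 33.1401°, λ = 130.5690°: sin φ = 0.546688, cos φ = 0.837336, sin λ = 0.759623, cos λ = -0.650363.
ΔE = −sin λ·ΔX + cos λ·ΔY = −(0.759623)·(-491) + (-0.650363)·(-527) = 715.72 m.
ΔN = −sin φ cos λ·ΔX − sin φ sin λ·ΔY + cos φ·ΔZ = −(0.546688)(-0.650363)(-491) − (0.546688)(0.759623)(-527) + (0.837336)(146) = 166.53 m.
Horizontal magnitude = √(ΔE² + ΔN²) = √(715.72² + 166.53²) = 734.83 m.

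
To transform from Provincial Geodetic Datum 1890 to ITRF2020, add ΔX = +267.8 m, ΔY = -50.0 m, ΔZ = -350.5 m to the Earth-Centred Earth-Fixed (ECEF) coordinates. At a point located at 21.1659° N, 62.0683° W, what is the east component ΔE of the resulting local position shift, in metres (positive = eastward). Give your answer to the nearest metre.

ΔE = 213 m

The local east axis at (φ, λ) is (−sin λ, cos λ, 0), so ΔE = −sin(-62.0683°)·267.8 + cos(-62.0683°)·(-50.0) = 213.18 m.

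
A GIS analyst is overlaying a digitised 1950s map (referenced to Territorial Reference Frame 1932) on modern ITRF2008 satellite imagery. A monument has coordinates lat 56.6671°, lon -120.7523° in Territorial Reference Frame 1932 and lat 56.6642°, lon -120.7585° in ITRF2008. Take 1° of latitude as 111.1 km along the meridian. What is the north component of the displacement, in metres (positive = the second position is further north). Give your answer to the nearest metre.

Δφ = 56.6642° − 56.6671° = -0.0029°; Δλ = -120.7585° − -120.7523° = -0.0062°.
ΔN = Δφ × 111100 = -322.2 m; ΔE = Δλ × 111100 × cos(56.6671°) = -0.0062 × 111100 × 0.549503 = -378.5 m.

ΔN = -322 m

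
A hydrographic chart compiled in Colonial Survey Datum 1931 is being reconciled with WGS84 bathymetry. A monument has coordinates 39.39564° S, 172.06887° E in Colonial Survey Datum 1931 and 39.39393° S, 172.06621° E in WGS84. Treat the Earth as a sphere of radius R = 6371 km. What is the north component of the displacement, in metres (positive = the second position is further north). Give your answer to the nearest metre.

Δφ = -39.39393° − -39.39564° = +0.00171°; Δλ = 172.06621° − 172.06887° = -0.00266°.
1° along a meridian = πR/180 = 111195 m.
ΔN = Δφ × 111195 = 190.1 m; ΔE = Δλ × 111195 × cos(-39.39564°) = -0.00266 × 111195 × 0.772782 = -228.6 m.

ΔN = 190 m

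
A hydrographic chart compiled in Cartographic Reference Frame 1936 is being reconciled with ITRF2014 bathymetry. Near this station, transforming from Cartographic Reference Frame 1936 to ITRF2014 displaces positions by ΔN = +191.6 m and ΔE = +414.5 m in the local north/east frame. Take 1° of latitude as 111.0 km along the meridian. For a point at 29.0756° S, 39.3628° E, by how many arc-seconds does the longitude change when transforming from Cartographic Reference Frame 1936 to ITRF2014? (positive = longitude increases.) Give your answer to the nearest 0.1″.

Δλ = 15.4″

At latitude -29.0756°, cos φ = 0.873979.
1° of longitude at this latitude = 111.0 × cos φ = 97.01 km, so Δλ = 414.5 / 97011.7 = 0.0042727° = 15.382″.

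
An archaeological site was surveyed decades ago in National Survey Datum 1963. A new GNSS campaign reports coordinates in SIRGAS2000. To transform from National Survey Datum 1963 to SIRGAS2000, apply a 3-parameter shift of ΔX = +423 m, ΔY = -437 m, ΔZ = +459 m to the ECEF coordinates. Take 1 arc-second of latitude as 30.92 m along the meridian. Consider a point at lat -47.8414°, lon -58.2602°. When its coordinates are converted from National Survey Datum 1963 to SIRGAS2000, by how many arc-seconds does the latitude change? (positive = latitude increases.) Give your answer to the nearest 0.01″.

sin φ = -0.741290, cos φ = 0.671185, sin λ = -0.850446, cos λ = 0.526063.
North component: ΔN = −sin φ cos λ·ΔX − sin φ sin λ·ΔY + cos φ·ΔZ = −(-0.741290)(0.526063)(423) − (-0.741290)(-0.850446)(-437) + (0.671185)(459) = 748.53 m.
1° of latitude spans 3600 × 30.92 = 111312 m, so Δφ = 748.53 / 111312 × 3600 = 24.208″.

Δφ = 24.21″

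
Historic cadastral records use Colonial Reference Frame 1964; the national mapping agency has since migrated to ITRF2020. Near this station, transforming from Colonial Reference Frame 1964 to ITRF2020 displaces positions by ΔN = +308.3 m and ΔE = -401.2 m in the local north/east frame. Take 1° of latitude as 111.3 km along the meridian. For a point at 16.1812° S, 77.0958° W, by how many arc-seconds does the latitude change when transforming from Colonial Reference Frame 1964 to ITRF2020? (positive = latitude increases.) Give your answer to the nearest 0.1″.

Δφ = 10.0″

1° of latitude = 111.3 km, so Δφ = 308.3 / 111300 = 0.0027700° = 9.972″.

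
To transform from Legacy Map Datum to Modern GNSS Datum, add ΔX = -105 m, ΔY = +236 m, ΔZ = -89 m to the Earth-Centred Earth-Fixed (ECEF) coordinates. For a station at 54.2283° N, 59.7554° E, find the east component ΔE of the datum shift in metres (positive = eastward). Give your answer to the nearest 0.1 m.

At φ = 54.2283°, λ = 59.7554°: sin φ = 0.811353, cos φ = 0.584557, sin λ = 0.863883, cos λ = 0.503693.
ΔE = −sin λ·ΔX + cos λ·ΔY = −(0.863883)·(-105) + (0.503693)·(236) = 209.58 m.

ΔE = 209.6 m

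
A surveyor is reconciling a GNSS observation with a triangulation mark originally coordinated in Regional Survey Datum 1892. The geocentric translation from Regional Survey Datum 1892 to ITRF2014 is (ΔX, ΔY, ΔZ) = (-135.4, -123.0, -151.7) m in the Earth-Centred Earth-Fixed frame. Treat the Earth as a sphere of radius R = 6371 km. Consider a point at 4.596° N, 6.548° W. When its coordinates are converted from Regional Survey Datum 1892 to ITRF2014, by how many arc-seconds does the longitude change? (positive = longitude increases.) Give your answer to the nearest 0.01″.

sin φ = 0.080129, cos φ = 0.996784, sin λ = -0.114036, cos λ = 0.993477.
East component: ΔE = −sin λ·ΔX + cos λ·ΔY = −(-0.114036)(-135.4) + (0.993477)(-123.0) = -137.64 m.
1° of latitude spans πR/180 = 111195 m; at latitude φ, 1° of longitude spans that × cos φ = 110837.4 m, so Δλ = -137.64 / 110837.4 × 3600 = -4.470″.

Δλ = -4.47″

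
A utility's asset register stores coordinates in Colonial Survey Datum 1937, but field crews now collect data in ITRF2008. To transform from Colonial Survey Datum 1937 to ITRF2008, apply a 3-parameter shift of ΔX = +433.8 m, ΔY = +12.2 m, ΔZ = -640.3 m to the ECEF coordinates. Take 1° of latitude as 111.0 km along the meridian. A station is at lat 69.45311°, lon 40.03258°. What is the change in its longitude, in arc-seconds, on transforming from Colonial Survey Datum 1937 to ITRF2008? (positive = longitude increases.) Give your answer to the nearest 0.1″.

sin φ = 0.936385, cos φ = 0.350974, sin λ = 0.643223, cos λ = 0.765679.
East component: ΔE = −sin λ·ΔX + cos λ·ΔY = −(0.643223)(433.8) + (0.765679)(12.2) = -269.69 m.
1° of latitude spans 111000 m; at latitude φ, 1° of longitude spans that × cos φ = 38958.1 m, so Δλ = -269.69 / 38958.1 × 3600 = -24.921″.

Δλ = -24.9″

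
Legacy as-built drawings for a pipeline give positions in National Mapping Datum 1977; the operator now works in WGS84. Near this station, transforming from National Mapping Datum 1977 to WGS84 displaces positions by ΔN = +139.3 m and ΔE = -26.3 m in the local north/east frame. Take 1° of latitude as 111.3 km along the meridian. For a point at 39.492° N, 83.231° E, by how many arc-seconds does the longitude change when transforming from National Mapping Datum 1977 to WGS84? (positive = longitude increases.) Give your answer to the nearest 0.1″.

At latitude 39.492°, cos φ = 0.771713.
1° of longitude at this latitude = 111.3 × cos φ = 85.89 km, so Δλ = -26.3 / 85891.7 = -0.0003062° = -1.102″.

Δλ = -1.1″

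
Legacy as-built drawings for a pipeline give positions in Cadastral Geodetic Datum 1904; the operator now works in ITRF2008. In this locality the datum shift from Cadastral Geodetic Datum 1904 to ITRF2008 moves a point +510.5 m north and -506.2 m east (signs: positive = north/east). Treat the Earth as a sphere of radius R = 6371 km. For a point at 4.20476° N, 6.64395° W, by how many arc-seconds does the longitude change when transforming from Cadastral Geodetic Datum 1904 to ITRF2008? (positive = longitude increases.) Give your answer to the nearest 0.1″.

At latitude 4.20476°, cos φ = 0.997308.
One radian of longitude at latitude φ spans R cos φ, so Δλ = ΔE / (R cos φ) = -506.2 / (6371000 × 0.997308) = -7.9668e-05 rad = -16.433″.

Δλ = -16.4″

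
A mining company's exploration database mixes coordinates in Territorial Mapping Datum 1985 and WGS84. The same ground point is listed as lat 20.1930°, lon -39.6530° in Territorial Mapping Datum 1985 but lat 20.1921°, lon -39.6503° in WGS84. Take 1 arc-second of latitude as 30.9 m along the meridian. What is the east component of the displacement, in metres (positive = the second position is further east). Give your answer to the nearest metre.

Δφ = 20.1921° − 20.1930° = -0.0009°; Δλ = -39.6503° − -39.6530° = +0.0027°.
1° of latitude = 3600 × 30.90 = 111240 m.
ΔN = Δφ × 111240 = -100.1 m; ΔE = Δλ × 111240 × cos(20.1930°) = +0.0027 × 111240 × 0.938535 = 281.9 m.

ΔE = 282 m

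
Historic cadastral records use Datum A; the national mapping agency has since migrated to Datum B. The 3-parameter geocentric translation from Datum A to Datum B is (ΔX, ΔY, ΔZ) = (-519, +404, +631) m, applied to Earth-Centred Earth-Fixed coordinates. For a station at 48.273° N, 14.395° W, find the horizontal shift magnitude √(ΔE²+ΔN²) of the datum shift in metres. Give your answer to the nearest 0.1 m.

908.8 m

At φ = 48.273°, λ = -14.395°: sin φ = 0.746325, cos φ = 0.665582, sin λ = -0.248605, cos λ = 0.968605.
ΔE = −sin λ·ΔX + cos λ·ΔY = −(-0.248605)·(-519) + (0.968605)·(404) = 262.29 m.
ΔN = −sin φ cos λ·ΔX − sin φ sin λ·ΔY + cos φ·ΔZ = −(0.746325)(0.968605)(-519) − (0.746325)(-0.248605)(404) + (0.665582)(631) = 870.12 m.
Horizontal magnitude = √(ΔE² + ΔN²) = √(262.29² + 870.12²) = 908.80 m.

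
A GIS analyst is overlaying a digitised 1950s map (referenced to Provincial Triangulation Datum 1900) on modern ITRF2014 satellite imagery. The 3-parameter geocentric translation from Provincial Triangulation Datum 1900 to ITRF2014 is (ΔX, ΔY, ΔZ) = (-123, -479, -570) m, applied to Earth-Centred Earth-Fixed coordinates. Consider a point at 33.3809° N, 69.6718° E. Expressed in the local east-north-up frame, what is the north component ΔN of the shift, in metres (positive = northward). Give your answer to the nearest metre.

At φ = 33.3809°, λ = 69.6718°: sin φ = 0.550202, cos φ = 0.835031, sin λ = 0.937718, cos λ = 0.347397.
ΔN = −sin φ cos λ·ΔX − sin φ sin λ·ΔY + cos φ·ΔZ = −(0.550202)(0.347397)(-123) − (0.550202)(0.937718)(-479) + (0.835031)(-570) = -205.33 m.

ΔN = -205 m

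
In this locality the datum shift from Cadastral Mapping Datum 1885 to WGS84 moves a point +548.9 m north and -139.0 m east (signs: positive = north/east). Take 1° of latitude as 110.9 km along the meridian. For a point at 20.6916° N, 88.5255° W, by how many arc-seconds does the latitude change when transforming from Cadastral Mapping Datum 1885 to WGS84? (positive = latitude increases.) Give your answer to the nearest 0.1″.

1° of latitude = 110.9 km, so Δφ = 548.9 / 110900 = 0.0049495° = 17.818″.

Δφ = 17.8″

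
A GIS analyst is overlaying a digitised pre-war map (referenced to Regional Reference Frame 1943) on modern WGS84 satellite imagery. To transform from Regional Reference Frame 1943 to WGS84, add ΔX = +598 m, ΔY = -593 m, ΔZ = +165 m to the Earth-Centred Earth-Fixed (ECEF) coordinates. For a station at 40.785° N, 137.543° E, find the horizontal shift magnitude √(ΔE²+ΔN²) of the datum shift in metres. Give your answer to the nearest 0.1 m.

675.5 m

At φ = 40.785°, λ = 137.543°: sin φ = 0.653222, cos φ = 0.757166, sin λ = 0.675037, cos λ = -0.737784.
ΔE = −sin λ·ΔX + cos λ·ΔY = −(0.675037)·(598) + (-0.737784)·(-593) = 33.83 m.
ΔN = −sin φ cos λ·ΔX − sin φ sin λ·ΔY + cos φ·ΔZ = −(0.653222)(-0.737784)(598) − (0.653222)(0.675037)(-593) + (0.757166)(165) = 674.61 m.
Horizontal magnitude = √(ΔE² + ΔN²) = √(33.83² + 674.61²) = 675.46 m.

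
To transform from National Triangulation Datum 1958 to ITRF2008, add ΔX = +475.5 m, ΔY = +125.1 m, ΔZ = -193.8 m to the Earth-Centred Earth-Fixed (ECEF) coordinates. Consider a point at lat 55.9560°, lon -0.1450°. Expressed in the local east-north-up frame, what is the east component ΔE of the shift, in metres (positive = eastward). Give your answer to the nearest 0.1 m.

At φ = 55.9560°, λ = -0.1450°: sin φ = 0.828608, cos φ = 0.559829, sin λ = -0.002531, cos λ = 0.999997.
ΔE = −sin λ·ΔX + cos λ·ΔY = −(-0.002531)·(475.5) + (0.999997)·(125.1) = 126.30 m.

ΔE = 126.3 m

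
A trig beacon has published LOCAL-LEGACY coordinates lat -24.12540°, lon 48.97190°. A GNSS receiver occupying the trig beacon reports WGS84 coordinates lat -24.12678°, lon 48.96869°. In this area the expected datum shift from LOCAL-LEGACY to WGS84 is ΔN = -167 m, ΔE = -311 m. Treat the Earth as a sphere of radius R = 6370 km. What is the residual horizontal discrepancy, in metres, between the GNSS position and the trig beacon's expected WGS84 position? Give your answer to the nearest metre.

20 m

Observed coordinate differences: Δφ = -0.00138°, Δλ = -0.00321°.
Converting to metres (1° lat = 111177 m, cos φ = 0.912653): observed ΔN = -153.4 m, observed ΔE = -325.7 m.
Subtracting the expected shift leaves a residual of -153.4 − (-167) = 13.6 m north and -325.7 − (-311) = -14.7 m east.
Residual distance = √(13.6² + (-14.7)²) = 20.0 m.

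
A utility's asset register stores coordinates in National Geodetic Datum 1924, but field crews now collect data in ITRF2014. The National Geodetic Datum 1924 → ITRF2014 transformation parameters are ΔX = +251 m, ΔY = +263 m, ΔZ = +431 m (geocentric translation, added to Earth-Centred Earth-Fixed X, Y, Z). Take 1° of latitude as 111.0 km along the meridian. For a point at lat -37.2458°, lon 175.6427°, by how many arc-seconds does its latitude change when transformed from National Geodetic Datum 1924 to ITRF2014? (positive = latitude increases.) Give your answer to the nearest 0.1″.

Δφ = 6.6″

sin φ = -0.605236, cos φ = 0.796046, sin λ = 0.075976, cos λ = -0.997110.
North component: ΔN = −sin φ cos λ·ΔX − sin φ sin λ·ΔY + cos φ·ΔZ = −(-0.605236)(-0.997110)(251) − (-0.605236)(0.075976)(263) + (0.796046)(431) = 203.71 m.
1° of latitude spans 111000 m, so Δφ = 203.71 / 111000 × 3600 = 6.607″.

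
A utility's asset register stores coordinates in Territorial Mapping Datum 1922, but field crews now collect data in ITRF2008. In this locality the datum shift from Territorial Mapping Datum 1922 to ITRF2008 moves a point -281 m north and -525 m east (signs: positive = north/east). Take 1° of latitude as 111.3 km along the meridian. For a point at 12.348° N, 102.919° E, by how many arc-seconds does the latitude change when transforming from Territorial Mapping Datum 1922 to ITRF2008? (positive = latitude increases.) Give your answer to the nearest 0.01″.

Δφ = -9.09″

1° of latitude = 111.3 km, so Δφ = -281.0 / 111300 = -0.0025247° = -9.089″.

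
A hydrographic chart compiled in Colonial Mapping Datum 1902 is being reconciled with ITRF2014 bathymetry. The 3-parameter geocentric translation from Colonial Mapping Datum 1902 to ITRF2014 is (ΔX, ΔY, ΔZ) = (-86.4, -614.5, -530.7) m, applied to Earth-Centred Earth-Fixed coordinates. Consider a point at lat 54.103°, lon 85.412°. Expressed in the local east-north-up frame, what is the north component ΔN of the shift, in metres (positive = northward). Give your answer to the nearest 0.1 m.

ΔN = 190.6 m

At φ = 54.103°, λ = 85.412°: sin φ = 0.810072, cos φ = 0.586330, sin λ = 0.996796, cos λ = 0.079990.
ΔN = −sin φ cos λ·ΔX − sin φ sin λ·ΔY + cos φ·ΔZ = −(0.810072)(0.079990)(-86.4) − (0.810072)(0.996796)(-614.5) + (0.586330)(-530.7) = 190.63 m.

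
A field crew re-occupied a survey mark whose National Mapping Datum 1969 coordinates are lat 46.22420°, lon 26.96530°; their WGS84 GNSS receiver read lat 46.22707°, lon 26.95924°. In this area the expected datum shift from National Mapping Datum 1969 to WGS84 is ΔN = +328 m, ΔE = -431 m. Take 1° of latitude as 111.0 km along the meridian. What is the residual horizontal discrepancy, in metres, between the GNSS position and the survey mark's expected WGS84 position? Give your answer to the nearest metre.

36 m

Observed coordinate differences: Δφ = +0.00287°, Δλ = -0.00606°.
Converting to metres (1° lat = 111000 m, cos φ = 0.691838): observed ΔN = 318.6 m, observed ΔE = -465.4 m.
Subtracting the expected shift leaves a residual of 318.6 − (328) = -9.4 m north and -465.4 − (-431) = -34.4 m east.
Residual distance = √((-9.4)² + (-34.4)²) = 35.6 m.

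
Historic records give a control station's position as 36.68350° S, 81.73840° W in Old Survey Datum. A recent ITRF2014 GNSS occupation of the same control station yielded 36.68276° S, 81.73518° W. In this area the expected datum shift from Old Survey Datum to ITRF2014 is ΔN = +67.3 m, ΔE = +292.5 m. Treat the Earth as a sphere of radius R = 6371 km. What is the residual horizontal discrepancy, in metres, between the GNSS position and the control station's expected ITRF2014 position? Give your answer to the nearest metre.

16 m

Observed coordinate differences: Δφ = +0.00074°, Δλ = +0.00322°.
Converting to metres (1° lat = 111195 m, cos φ = 0.801948): observed ΔN = 82.3 m, observed ΔE = 287.1 m.
Subtracting the expected shift leaves a residual of 82.3 − (67.3) = 15.0 m north and 287.1 − (292.5) = -5.4 m east.
Residual distance = √(15.0² + (-5.4)²) = 15.9 m.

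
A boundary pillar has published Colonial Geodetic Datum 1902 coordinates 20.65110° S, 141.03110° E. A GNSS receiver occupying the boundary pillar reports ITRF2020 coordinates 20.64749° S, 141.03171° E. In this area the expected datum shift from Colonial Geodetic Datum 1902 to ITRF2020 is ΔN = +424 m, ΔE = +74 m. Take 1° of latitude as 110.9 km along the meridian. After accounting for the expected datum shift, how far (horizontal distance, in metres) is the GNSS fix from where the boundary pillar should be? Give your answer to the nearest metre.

Observed coordinate differences: Δφ = +0.00361°, Δλ = +0.00061°.
Converting to metres (1° lat = 110900 m, cos φ = 0.935745): observed ΔN = 400.3 m, observed ΔE = 63.3 m.
Subtracting the expected shift leaves a residual of 400.3 − (424) = -23.7 m north and 63.3 − (74) = -10.7 m east.
Residual distance = √((-23.7)² + (-10.7)²) = 26.0 m.

26 m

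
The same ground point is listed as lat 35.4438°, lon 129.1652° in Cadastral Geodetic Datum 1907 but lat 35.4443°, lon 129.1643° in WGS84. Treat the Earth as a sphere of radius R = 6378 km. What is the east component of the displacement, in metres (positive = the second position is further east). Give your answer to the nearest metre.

ΔE = -82 m

Δφ = 35.4443° − 35.4438° = +0.0005°; Δλ = 129.1643° − 129.1652° = -0.0009°.
1° along a meridian = πR/180 = 111317 m.
ΔN = Δφ × 111317 = 55.7 m; ΔE = Δλ × 111317 × cos(35.4438°) = -0.0009 × 111317 × 0.814685 = -81.6 m.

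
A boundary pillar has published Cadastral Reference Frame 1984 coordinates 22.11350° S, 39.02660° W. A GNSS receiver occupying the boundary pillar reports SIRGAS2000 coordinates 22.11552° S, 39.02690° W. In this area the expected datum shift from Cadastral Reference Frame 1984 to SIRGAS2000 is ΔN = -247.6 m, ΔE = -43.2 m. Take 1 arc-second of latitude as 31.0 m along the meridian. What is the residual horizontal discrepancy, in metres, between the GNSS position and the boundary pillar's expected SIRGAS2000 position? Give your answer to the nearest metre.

Observed coordinate differences: Δφ = -0.00202°, Δλ = -0.00030°.
Converting to metres (1° lat = 111600 m, cos φ = 0.926440): observed ΔN = -225.4 m, observed ΔE = -31.0 m.
Subtracting the expected shift leaves a residual of -225.4 − (-247.6) = 22.2 m north and -31.0 − (-43.2) = 12.2 m east.
Residual distance = √(22.2² + 12.2²) = 25.3 m.

25 m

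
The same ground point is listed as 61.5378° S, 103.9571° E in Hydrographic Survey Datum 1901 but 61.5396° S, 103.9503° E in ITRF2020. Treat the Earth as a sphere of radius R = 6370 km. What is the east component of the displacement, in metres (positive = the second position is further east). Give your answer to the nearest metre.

ΔE = -360 m

Δφ = -61.5396° − -61.5378° = -0.0018°; Δλ = 103.9503° − 103.9571° = -0.0068°.
1° along a meridian = πR/180 = 111177 m.
ΔN = Δφ × 111177 = -200.1 m; ΔE = Δλ × 111177 × cos(-61.5378°) = -0.0068 × 111177 × 0.476579 = -360.3 m.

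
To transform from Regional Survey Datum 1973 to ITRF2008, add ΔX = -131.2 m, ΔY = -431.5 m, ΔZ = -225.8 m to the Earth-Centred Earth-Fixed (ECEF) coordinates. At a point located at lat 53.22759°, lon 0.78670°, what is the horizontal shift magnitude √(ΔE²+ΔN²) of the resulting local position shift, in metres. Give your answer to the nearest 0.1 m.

430.4 m

At φ = 53.22759°, λ = 0.78670°: sin φ = 0.801020, cos φ = 0.598638, sin λ = 0.013730, cos λ = 0.999906.
ΔE = −sin λ·ΔX + cos λ·ΔY = −(0.013730)·(-131.2) + (0.999906)·(-431.5) = -429.66 m.
ΔN = −sin φ cos λ·ΔX − sin φ sin λ·ΔY + cos φ·ΔZ = −(0.801020)(0.999906)(-131.2) − (0.801020)(0.013730)(-431.5) + (0.598638)(-225.8) = -25.34 m.
Horizontal magnitude = √(ΔE² + ΔN²) = √((-429.66)² + (-25.34)²) = 430.40 m.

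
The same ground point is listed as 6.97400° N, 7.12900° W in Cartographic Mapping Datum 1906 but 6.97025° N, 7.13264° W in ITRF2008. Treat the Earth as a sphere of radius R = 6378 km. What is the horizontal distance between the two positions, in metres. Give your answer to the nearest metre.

Δφ = 6.97025° − 6.97400° = -0.00375°; Δλ = -7.13264° − -7.12900° = -0.00364°.
1° along a meridian = πR/180 = 111317 m.
ΔN = Δφ × 111317 = -417.4 m; ΔE = Δλ × 111317 × cos(6.97400°) = -0.00364 × 111317 × 0.992601 = -402.2 m.
Distance = √(ΔE² + ΔN²) = √((-402.2)² + (-417.4)²) = 579.7 m.

580 m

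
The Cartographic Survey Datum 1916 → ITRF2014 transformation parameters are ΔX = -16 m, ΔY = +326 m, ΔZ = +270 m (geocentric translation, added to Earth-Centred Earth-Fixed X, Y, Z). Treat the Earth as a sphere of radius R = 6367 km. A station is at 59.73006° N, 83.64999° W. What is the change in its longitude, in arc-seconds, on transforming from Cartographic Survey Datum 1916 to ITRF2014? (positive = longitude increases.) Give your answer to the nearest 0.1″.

Δλ = 1.3″

sin φ = 0.863660, cos φ = 0.504075, sin λ = -0.993865, cos λ = 0.110602.
East component: ΔE = −sin λ·ΔX + cos λ·ΔY = −(-0.993865)(-16) + (0.110602)(326) = 20.15 m.
1° of latitude spans πR/180 = 111125 m; at latitude φ, 1° of longitude spans that × cos φ = 56015.3 m, so Δλ = 20.15 / 56015.3 × 3600 = 1.295″.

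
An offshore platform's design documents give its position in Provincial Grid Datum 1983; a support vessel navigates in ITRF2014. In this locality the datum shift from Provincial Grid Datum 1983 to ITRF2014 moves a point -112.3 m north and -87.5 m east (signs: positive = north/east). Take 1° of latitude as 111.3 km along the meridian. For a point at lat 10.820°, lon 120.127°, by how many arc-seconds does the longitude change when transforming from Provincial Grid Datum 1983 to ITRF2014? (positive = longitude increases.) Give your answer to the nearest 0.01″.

At latitude 10.820°, cos φ = 0.982222.
1° of longitude at this latitude = 111.3 × cos φ = 109.32 km, so Δλ = -87.5 / 109321.3 = -0.0008004° = -2.881″.

Δλ = -2.88″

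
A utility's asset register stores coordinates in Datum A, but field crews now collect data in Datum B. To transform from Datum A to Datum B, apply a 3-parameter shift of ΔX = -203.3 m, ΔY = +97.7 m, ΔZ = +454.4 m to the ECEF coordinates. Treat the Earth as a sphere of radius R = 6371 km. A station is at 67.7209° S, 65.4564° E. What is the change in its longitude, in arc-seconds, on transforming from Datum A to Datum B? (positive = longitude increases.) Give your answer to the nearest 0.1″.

Δλ = 19.3″

sin φ = -0.925348, cos φ = 0.379119, sin λ = 0.909645, cos λ = 0.415386.
East component: ΔE = −sin λ·ΔX + cos λ·ΔY = −(0.909645)(-203.3) + (0.415386)(97.7) = 225.51 m.
1° of latitude spans πR/180 = 111195 m; at latitude φ, 1° of longitude spans that × cos φ = 42156.1 m, so Δλ = 225.51 / 42156.1 × 3600 = 19.258″.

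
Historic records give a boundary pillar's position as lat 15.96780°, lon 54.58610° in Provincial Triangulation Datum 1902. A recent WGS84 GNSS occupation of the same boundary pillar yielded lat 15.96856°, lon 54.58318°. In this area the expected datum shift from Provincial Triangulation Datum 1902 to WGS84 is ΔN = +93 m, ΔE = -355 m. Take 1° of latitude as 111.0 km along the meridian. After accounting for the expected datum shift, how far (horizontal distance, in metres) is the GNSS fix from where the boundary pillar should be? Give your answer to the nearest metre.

Observed coordinate differences: Δφ = +0.00076°, Δλ = -0.00292°.
Converting to metres (1° lat = 111000 m, cos φ = 0.961416): observed ΔN = 84.4 m, observed ΔE = -311.6 m.
Subtracting the expected shift leaves a residual of 84.4 − (93) = -8.6 m north and -311.6 − (-355) = 43.4 m east.
Residual distance = √((-8.6)² + 43.4²) = 44.2 m.

44 m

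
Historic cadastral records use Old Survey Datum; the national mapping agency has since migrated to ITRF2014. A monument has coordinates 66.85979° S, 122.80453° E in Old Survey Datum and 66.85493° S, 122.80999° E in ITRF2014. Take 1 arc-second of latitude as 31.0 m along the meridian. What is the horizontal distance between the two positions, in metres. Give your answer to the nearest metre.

Δφ = -66.85493° − -66.85979° = +0.00486°; Δλ = 122.80999° − 122.80453° = +0.00546°.
1° of latitude = 3600 × 31.00 = 111600 m.
ΔN = Δφ × 111600 = 542.4 m; ΔE = Δλ × 111600 × cos(-66.85979°) = +0.00546 × 111600 × 0.392983 = 239.5 m.
Distance = √(ΔE² + ΔN²) = √(239.5² + 542.4²) = 592.9 m.

593 m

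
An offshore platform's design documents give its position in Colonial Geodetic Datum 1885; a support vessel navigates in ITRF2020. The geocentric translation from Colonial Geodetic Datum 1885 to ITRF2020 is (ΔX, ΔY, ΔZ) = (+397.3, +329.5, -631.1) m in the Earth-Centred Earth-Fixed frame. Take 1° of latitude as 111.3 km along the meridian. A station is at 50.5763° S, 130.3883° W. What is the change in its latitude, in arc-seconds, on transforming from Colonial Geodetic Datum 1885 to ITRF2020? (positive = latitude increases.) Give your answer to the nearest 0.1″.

sin φ = -0.772471, cos φ = 0.635050, sin λ = -0.761671, cos λ = -0.647964.
North component: ΔN = −sin φ cos λ·ΔX − sin φ sin λ·ΔY + cos φ·ΔZ = −(-0.772471)(-0.647964)(397.3) − (-0.772471)(-0.761671)(329.5) + (0.635050)(-631.1) = -793.51 m.
1° of latitude spans 111300 m, so Δφ = -793.51 / 111300 × 3600 = -25.666″.

Δφ = -25.7″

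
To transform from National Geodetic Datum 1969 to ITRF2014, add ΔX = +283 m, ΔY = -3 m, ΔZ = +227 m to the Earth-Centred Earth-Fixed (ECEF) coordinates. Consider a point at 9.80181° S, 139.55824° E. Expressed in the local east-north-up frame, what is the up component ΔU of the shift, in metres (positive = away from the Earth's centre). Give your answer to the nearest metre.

The local up (radial) axis is (cos φ cos λ, cos φ sin λ, sin φ), giving ΔU = -212.238 − 1.918 − 38.645 = -252.80 m.

ΔU = -253 m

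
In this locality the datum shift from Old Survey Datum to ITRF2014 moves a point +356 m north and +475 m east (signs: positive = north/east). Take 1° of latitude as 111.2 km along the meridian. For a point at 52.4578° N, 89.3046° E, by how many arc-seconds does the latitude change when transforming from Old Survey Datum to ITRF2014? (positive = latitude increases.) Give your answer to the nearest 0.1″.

1° of latitude = 111.2 km, so Δφ = 356.0 / 111200 = 0.0032014° = 11.525″.

Δφ = 11.5″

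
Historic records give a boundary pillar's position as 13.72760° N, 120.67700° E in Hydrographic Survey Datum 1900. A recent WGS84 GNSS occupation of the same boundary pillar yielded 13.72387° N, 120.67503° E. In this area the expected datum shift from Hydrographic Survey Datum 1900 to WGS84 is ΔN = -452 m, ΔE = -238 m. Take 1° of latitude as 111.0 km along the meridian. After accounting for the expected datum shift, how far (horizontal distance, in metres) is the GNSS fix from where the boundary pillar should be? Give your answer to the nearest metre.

Observed coordinate differences: Δφ = -0.00373°, Δλ = -0.00197°.
Converting to metres (1° lat = 111000 m, cos φ = 0.971435): observed ΔN = -414.0 m, observed ΔE = -212.4 m.
Subtracting the expected shift leaves a residual of -414.0 − (-452) = 38.0 m north and -212.4 − (-238) = 25.6 m east.
Residual distance = √(38.0² + 25.6²) = 45.8 m.

46 m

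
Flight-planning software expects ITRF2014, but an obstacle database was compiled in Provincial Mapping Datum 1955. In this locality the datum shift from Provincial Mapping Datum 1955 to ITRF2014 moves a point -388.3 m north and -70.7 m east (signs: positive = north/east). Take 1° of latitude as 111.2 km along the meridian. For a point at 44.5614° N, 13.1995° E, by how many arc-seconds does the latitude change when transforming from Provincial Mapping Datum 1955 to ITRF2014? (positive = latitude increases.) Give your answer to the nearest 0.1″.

1° of latitude = 111.2 km, so Δφ = -388.3 / 111200 = -0.0034919° = -12.571″.

Δφ = -12.6″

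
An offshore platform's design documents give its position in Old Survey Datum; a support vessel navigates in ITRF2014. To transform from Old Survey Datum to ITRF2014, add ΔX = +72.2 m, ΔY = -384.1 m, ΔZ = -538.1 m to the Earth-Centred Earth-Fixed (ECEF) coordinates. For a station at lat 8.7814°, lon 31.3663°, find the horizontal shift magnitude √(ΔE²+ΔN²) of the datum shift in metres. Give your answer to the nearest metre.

628 m

The local east axis at (φ, λ) is (−sin λ, cos λ, 0), so ΔE = −sin(31.3663°)·72.2 + cos(31.3663°)·(-384.1) = -365.55 m.
The local north axis is (−sin φ cos λ, −sin φ sin λ, cos φ), giving ΔN = -9.412 + 30.522 − 531.792 = -510.68 m.
Horizontal magnitude = √(ΔE² + ΔN²) = √((-365.55)² + (-510.68)²) = 628.03 m.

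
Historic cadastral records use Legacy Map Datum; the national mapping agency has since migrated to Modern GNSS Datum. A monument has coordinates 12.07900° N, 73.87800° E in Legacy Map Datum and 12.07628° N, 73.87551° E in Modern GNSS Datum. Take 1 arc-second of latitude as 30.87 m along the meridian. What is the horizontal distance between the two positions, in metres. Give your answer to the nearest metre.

406 m

Δφ = 12.07628° − 12.07900° = -0.00272°; Δλ = 73.87551° − 73.87800° = -0.00249°.
1° of latitude = 3600 × 30.87 = 111132 m.
ΔN = Δφ × 111132 = -302.3 m; ΔE = Δλ × 111132 × cos(12.07900°) = -0.00249 × 111132 × 0.977860 = -270.6 m.
Distance = √(ΔE² + ΔN²) = √((-270.6)² + (-302.3)²) = 405.7 m.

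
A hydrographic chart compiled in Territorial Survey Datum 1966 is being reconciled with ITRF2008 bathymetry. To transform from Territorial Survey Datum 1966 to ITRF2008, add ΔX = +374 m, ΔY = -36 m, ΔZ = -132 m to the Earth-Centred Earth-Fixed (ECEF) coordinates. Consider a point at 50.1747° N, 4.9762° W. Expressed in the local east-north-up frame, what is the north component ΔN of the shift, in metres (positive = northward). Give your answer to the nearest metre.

ΔN = -373 m

The local north axis is (−sin φ cos λ, −sin φ sin λ, cos φ), giving ΔN = -286.150 − 2.398 − 84.539 = -373.09 m.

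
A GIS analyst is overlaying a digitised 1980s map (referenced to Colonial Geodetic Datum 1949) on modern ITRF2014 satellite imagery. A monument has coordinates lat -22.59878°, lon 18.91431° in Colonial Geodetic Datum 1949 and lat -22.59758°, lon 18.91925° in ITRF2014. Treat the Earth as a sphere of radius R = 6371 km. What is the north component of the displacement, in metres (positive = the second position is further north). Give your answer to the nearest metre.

Δφ = -22.59758° − -22.59878° = +0.00120°; Δλ = 18.91925° − 18.91431° = +0.00494°.
1° along a meridian = πR/180 = 111195 m.
ΔN = Δφ × 111195 = 133.4 m; ΔE = Δλ × 111195 × cos(-22.59878°) = +0.00494 × 111195 × 0.923218 = 507.1 m.

ΔN = 133 m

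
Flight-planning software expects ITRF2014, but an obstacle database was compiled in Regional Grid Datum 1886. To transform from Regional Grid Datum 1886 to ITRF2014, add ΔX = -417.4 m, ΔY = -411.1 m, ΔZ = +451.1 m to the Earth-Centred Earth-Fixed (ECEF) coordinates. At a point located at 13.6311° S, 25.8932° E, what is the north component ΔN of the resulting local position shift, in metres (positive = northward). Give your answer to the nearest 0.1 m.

ΔN = 307.6 m

At φ = -13.6311°, λ = 25.8932°: sin φ = -0.235670, cos φ = 0.971833, sin λ = 0.436695, cos λ = 0.899610.
ΔN = −sin φ cos λ·ΔX − sin φ sin λ·ΔY + cos φ·ΔZ = −(-0.235670)(0.899610)(-417.4) − (-0.235670)(0.436695)(-411.1) + (0.971833)(451.1) = 307.59 m.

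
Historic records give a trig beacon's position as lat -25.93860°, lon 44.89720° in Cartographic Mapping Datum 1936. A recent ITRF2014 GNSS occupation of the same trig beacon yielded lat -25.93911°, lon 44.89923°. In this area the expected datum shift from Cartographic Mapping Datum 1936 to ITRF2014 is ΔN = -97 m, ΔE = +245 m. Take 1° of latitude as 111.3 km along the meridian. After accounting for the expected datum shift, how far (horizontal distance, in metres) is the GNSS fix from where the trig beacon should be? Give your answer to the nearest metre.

58 m

Observed coordinate differences: Δφ = -0.00051°, Δλ = +0.00203°.
Converting to metres (1° lat = 111300 m, cos φ = 0.899263): observed ΔN = -56.8 m, observed ΔE = 203.2 m.
Subtracting the expected shift leaves a residual of -56.8 − (-97) = 40.2 m north and 203.2 − (245) = -41.8 m east.
Residual distance = √(40.2² + (-41.8)²) = 58.0 m.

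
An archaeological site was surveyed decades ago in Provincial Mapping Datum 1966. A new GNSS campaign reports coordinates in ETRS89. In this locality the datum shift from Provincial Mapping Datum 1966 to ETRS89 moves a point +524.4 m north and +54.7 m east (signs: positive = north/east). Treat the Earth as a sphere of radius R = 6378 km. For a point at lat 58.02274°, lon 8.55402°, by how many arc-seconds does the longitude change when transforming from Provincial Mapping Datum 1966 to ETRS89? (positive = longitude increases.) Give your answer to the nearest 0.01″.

At latitude 58.02274°, cos φ = 0.529583.
One radian of longitude at latitude φ spans R cos φ, so Δλ = ΔE / (R cos φ) = 54.7 / (6378000 × 0.529583) = 1.6195e-05 rad = 3.340″.

Δλ = 3.34″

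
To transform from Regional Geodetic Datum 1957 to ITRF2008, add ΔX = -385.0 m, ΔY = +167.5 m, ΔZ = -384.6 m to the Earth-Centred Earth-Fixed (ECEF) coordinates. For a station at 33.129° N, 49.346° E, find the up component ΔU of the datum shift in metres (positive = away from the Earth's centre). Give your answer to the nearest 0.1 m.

ΔU = -313.8 m

At φ = 33.129°, λ = 49.346°: sin φ = 0.546526, cos φ = 0.837442, sin λ = 0.758658, cos λ = 0.651490.
ΔU = cos φ cos λ·ΔX + cos φ sin λ·ΔY + sin φ·ΔZ = (0.837442)(0.651490)(-385.0) + (0.837442)(0.758658)(167.5) + (0.546526)(-384.6) = -313.83 m.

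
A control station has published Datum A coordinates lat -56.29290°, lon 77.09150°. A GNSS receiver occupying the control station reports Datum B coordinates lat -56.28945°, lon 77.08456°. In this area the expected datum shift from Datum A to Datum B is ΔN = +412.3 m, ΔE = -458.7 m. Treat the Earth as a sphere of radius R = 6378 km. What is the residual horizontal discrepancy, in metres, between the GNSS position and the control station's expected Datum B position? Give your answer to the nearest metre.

41 m

Observed coordinate differences: Δφ = +0.00345°, Δλ = -0.00694°.
Converting to metres (1° lat = 111317 m, cos φ = 0.554948): observed ΔN = 384.0 m, observed ΔE = -428.7 m.
Subtracting the expected shift leaves a residual of 384.0 − (412.3) = -28.3 m north and -428.7 − (-458.7) = 30.0 m east.
Residual distance = √((-28.3)² + 30.0²) = 41.2 m.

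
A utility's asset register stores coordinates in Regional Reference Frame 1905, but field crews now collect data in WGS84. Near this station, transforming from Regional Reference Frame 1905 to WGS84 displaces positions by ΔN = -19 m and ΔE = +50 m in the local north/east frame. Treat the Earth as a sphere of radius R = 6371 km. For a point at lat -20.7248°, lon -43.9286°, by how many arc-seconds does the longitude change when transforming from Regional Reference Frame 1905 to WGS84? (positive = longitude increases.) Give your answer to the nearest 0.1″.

Δλ = 1.7″

At latitude -20.7248°, cos φ = 0.935291.
One radian of longitude at latitude φ spans R cos φ, so Δλ = ΔE / (R cos φ) = 50.0 / (6371000 × 0.935291) = 8.3910e-06 rad = 1.731″.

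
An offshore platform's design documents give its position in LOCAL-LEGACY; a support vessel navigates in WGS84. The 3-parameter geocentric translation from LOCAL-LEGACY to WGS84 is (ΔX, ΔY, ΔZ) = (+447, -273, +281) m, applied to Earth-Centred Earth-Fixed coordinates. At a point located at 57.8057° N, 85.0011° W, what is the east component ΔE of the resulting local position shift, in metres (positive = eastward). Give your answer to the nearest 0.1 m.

ΔE = 421.5 m

The local east axis at (φ, λ) is (−sin λ, cos λ, 0), so ΔE = −sin(-85.0011°)·447 + cos(-85.0011°)·(-273) = 421.51 m.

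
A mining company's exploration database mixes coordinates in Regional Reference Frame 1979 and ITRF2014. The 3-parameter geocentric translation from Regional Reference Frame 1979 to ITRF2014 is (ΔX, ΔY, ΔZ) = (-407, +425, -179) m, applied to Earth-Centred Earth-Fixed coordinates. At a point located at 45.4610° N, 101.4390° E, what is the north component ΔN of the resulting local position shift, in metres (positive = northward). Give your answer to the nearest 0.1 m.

ΔN = -480.0 m

At φ = 45.4610°, λ = 101.4390°: sin φ = 0.712773, cos φ = 0.701395, sin λ = 0.980136, cos λ = -0.198325.
ΔN = −sin φ cos λ·ΔX − sin φ sin λ·ΔY + cos φ·ΔZ = −(0.712773)(-0.198325)(-407) − (0.712773)(0.980136)(425) + (0.701395)(-179) = -479.99 m.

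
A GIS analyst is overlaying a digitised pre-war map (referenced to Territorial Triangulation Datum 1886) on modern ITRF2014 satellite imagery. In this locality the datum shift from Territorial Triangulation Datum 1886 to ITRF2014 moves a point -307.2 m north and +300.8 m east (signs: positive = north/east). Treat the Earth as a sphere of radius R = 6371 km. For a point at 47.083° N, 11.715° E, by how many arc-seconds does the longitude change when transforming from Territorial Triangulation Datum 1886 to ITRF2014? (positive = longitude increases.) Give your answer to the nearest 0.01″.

At latitude 47.083°, cos φ = 0.680938.
One radian of longitude at latitude φ spans R cos φ, so Δλ = ΔE / (R cos φ) = 300.8 / (6371000 × 0.680938) = 6.9337e-05 rad = 14.302″.

Δλ = 14.30″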